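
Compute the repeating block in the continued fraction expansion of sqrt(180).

Write x_i = (sqrt(180) + m_i)/d_i with (m_0, d_0) = (0, 1). a_0 = floor(sqrt(180)) = 13, since 13^2 = 169 <= 180 < 196 = 14^2.
Iterate m_{i+1} = d_i*a_i - m_i, d_{i+1} = (180 - m_{i+1}^2)/d_i, a_{i+1} = floor((a_0 + m_{i+1})/d_{i+1}):
  m_1 = 1*13 - 0 = 13, d_1 = (180 - 13^2)/1 = 11/1 = 11, a_1 = floor((13 + 13)/11) = 2.
  m_2 = 11*2 - 13 = 9, d_2 = (180 - 9^2)/11 = 99/11 = 9, a_2 = floor((13 + 9)/9) = 2.
  m_3 = 9*2 - 9 = 9, d_3 = (180 - 9^2)/9 = 99/9 = 11, a_3 = floor((13 + 9)/11) = 2.
  m_4 = 11*2 - 9 = 13, d_4 = (180 - 13^2)/11 = 11/11 = 1, a_4 = floor((13 + 13)/1) = 26.
  m_5 = 1*26 - 13 = 13, d_5 = (180 - 13^2)/1 = 11/1 = 11: (m_5, d_5) = (m_1, d_1) = (13, 11), so from here the quotients repeat a_1, ..., a_4; the period length is 4.
Hence the expansion of sqrt(180) is a_0 = 13 followed by the repeating block 2, 2, 2, 26 (period 4).

[13; (2, 2, 2, 26)]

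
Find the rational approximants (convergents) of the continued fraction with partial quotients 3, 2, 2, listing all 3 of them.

3/1, 7/2, 17/5

Using the convergent recurrence p_i = a_i*p_{i-1} + p_{i-2}, q_i = a_i*q_{i-1} + q_{i-2} with p_{-2}=0, p_{-1}=1, q_{-2}=1, q_{-1}=0:
  i=0: a_0=3, p_0 = 3*1 + 0 = 3, q_0 = 3*0 + 1 = 1.
  i=1: a_1=2, p_1 = 2*3 + 1 = 7, q_1 = 2*1 + 0 = 2.
  i=2: a_2=2, p_2 = 2*7 + 3 = 17, q_2 = 2*2 + 1 = 5.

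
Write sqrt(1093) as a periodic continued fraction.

[33; (16, 1, 1, 16, 66)]

Write x_i = (sqrt(1093) + m_i)/d_i with (m_0, d_0) = (0, 1). a_0 = floor(sqrt(1093)) = 33, since 33^2 = 1089 <= 1093 < 1156 = 34^2.
Iterate m_{i+1} = d_i*a_i - m_i, d_{i+1} = (1093 - m_{i+1}^2)/d_i, a_{i+1} = floor((a_0 + m_{i+1})/d_{i+1}):
  m_1 = 1*33 - 0 = 33, d_1 = (1093 - 33^2)/1 = 4/1 = 4, a_1 = floor((33 + 33)/4) = 16.
  m_2 = 4*16 - 33 = 31, d_2 = (1093 - 31^2)/4 = 132/4 = 33, a_2 = floor((33 + 31)/33) = 1.
  m_3 = 33*1 - 31 = 2, d_3 = (1093 - 2^2)/33 = 1089/33 = 33, a_3 = floor((33 + 2)/33) = 1.
  m_4 = 33*1 - 2 = 31, d_4 = (1093 - 31^2)/33 = 132/33 = 4, a_4 = floor((33 + 31)/4) = 16.
  m_5 = 4*16 - 31 = 33, d_5 = (1093 - 33^2)/4 = 4/4 = 1, a_5 = floor((33 + 33)/1) = 66.
  m_6 = 1*66 - 33 = 33, d_6 = (1093 - 33^2)/1 = 4/1 = 4: (m_6, d_6) = (m_1, d_1) = (33, 4), so from here the quotients repeat a_1, ..., a_5; the period length is 5.
Hence the expansion of sqrt(1093) is a_0 = 33 followed by the repeating block 16, 1, 1, 16, 66 (period 5).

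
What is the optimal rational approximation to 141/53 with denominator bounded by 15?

8/3

Expand x = 141/53 as a continued fraction with the Euclidean algorithm:
  141 = 2*53 + 35, so a_0 = 2.
  53 = 1*35 + 18, so a_1 = 1.
  35 = 1*18 + 17, so a_2 = 1.
  18 = 1*17 + 1, so a_3 = 1.
  17 = 17*1 + 0, so a_4 = 17.
so x = [2; 1, 1, 1, 17].
Convergents (p_i = a_i*p_{i-1} + p_{i-2}, q_i = a_i*q_{i-1} + q_{i-2} with p_{-2}=0, p_{-1}=1, q_{-2}=1, q_{-1}=0), until the denominator exceeds 15:
  i=0: a_0=2, p_0 = 2*1 + 0 = 2, q_0 = 2*0 + 1 = 1.
  i=1: a_1=1, p_1 = 1*2 + 1 = 3, q_1 = 1*1 + 0 = 1.
  i=2: a_2=1, p_2 = 1*3 + 2 = 5, q_2 = 1*1 + 1 = 2.
  i=3: a_3=1, p_3 = 1*5 + 3 = 8, q_3 = 1*2 + 1 = 3.
  i=4: a_4=17, p_4 = 17*8 + 5 = 141, q_4 = 17*3 + 2 = 53.
q_4 = 53 > 15, so the last convergent with denominator <= 15 is p_3/q_3 = 8/3.
The closest fraction with denominator <= 15 is either p_3/q_3 or the intermediate fraction (k*p_3 + p_2)/(k*q_3 + q_2) with the largest k >= 1 whose denominator stays <= 15; these approach x as k grows, and every other convergent or intermediate fraction in range is farther away.
Largest k: floor((15 - q_2)/q_3) = floor((15 - 2)/3) = 4.
That gives (4*8 + 5)/(4*3 + 2) = 37/14.
Compare the errors: |x - 8/3| = |141*3 - 8*53|/(53*3) = 1/159, and |x - 37/14| = |141*14 - 37*53|/(53*14) = 13/742.
Cross-multiplying, 1*742 = 742 < 2067 = 13*159, so 1/159 is smaller: the convergent 8/3 is closer to x than 37/14.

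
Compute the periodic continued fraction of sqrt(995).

[31; (1, 1, 5, 4, 3, 12, 3, 4, 5, 1, 1, 62)]

Write x_i = (sqrt(995) + m_i)/d_i with (m_0, d_0) = (0, 1). a_0 = floor(sqrt(995)) = 31, since 31^2 = 961 <= 995 < 1024 = 32^2.
Iterate m_{i+1} = d_i*a_i - m_i, d_{i+1} = (995 - m_{i+1}^2)/d_i, a_{i+1} = floor((a_0 + m_{i+1})/d_{i+1}):
  m_1 = 1*31 - 0 = 31, d_1 = (995 - 31^2)/1 = 34/1 = 34, a_1 = floor((31 + 31)/34) = 1.
  m_2 = 34*1 - 31 = 3, d_2 = (995 - 3^2)/34 = 986/34 = 29, a_2 = floor((31 + 3)/29) = 1.
  m_3 = 29*1 - 3 = 26, d_3 = (995 - 26^2)/29 = 319/29 = 11, a_3 = floor((31 + 26)/11) = 5.
  m_4 = 11*5 - 26 = 29, d_4 = (995 - 29^2)/11 = 154/11 = 14, a_4 = floor((31 + 29)/14) = 4.
  m_5 = 14*4 - 29 = 27, d_5 = (995 - 27^2)/14 = 266/14 = 19, a_5 = floor((31 + 27)/19) = 3.
  m_6 = 19*3 - 27 = 30, d_6 = (995 - 30^2)/19 = 95/19 = 5, a_6 = floor((31 + 30)/5) = 12.
  m_7 = 5*12 - 30 = 30, d_7 = (995 - 30^2)/5 = 95/5 = 19, a_7 = floor((31 + 30)/19) = 3.
  m_8 = 19*3 - 30 = 27, d_8 = (995 - 27^2)/19 = 266/19 = 14, a_8 = floor((31 + 27)/14) = 4.
  m_9 = 14*4 - 27 = 29, d_9 = (995 - 29^2)/14 = 154/14 = 11, a_9 = floor((31 + 29)/11) = 5.
  m_10 = 11*5 - 29 = 26, d_10 = (995 - 26^2)/11 = 319/11 = 29, a_10 = floor((31 + 26)/29) = 1.
  m_11 = 29*1 - 26 = 3, d_11 = (995 - 3^2)/29 = 986/29 = 34, a_11 = floor((31 + 3)/34) = 1.
  m_12 = 34*1 - 3 = 31, d_12 = (995 - 31^2)/34 = 34/34 = 1, a_12 = floor((31 + 31)/1) = 62.
  m_13 = 1*62 - 31 = 31, d_13 = (995 - 31^2)/1 = 34/1 = 34: (m_13, d_13) = (m_1, d_1) = (31, 34), so from here the quotients repeat a_1, ..., a_12; the period length is 12.
Hence the expansion of sqrt(995) is a_0 = 31 followed by the repeating block 1, 1, 5, 4, 3, 12, 3, 4, 5, 1, 1, 62 (period 12).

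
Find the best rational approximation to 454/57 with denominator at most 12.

8/1

Expand x = 454/57 as a continued fraction with the Euclidean algorithm:
  454 = 7*57 + 55, so a_0 = 7.
  57 = 1*55 + 2, so a_1 = 1.
  55 = 27*2 + 1, so a_2 = 27.
  2 = 2*1 + 0, so a_3 = 2.
so x = [7; 1, 27, 2].
Convergents (p_i = a_i*p_{i-1} + p_{i-2}, q_i = a_i*q_{i-1} + q_{i-2} with p_{-2}=0, p_{-1}=1, q_{-2}=1, q_{-1}=0), until the denominator exceeds 12:
  i=0: a_0=7, p_0 = 7*1 + 0 = 7, q_0 = 7*0 + 1 = 1.
  i=1: a_1=1, p_1 = 1*7 + 1 = 8, q_1 = 1*1 + 0 = 1.
  i=2: a_2=27, p_2 = 27*8 + 7 = 223, q_2 = 27*1 + 1 = 28.
q_2 = 28 > 12, so the last convergent with denominator <= 12 is p_1/q_1 = 8/1.
The closest fraction with denominator <= 12 is either p_1/q_1 or the intermediate fraction (k*p_1 + p_0)/(k*q_1 + q_0) with the largest k >= 1 whose denominator stays <= 12; these approach x as k grows, and every other convergent or intermediate fraction in range is farther away.
Largest k: floor((12 - q_0)/q_1) = floor((12 - 1)/1) = 11.
That gives (11*8 + 7)/(11*1 + 1) = 95/12.
Compare the errors: |x - 8/1| = |454*1 - 8*57|/(57*1) = 2/57, and |x - 95/12| = |454*12 - 95*57|/(57*12) = 33/684.
Cross-multiplying, 2*684 = 1368 < 1881 = 33*57, so 2/57 is smaller: the convergent 8/1 is closer to x than 95/12.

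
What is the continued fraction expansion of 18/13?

Run the Euclidean algorithm on 18 and 13; the successive quotients are the partial quotients a_0, a_1, ... (each step inverts the fractional part left over by the previous one):
  18 = 1*13 + 5, so a_0 = 1.
  13 = 2*5 + 3, so a_1 = 2.
  5 = 1*3 + 2, so a_2 = 1.
  3 = 1*2 + 1, so a_3 = 1.
  2 = 2*1 + 0, so a_4 = 2.
The remainder reaches 0 after 5 divisions, so the expansion has 5 partial quotients, read off in order.

[1; 2, 1, 1, 2]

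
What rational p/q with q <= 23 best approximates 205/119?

31/18

Expand x = 205/119 as a continued fraction with the Euclidean algorithm:
  205 = 1*119 + 86, so a_0 = 1.
  119 = 1*86 + 33, so a_1 = 1.
  86 = 2*33 + 20, so a_2 = 2.
  33 = 1*20 + 13, so a_3 = 1.
  20 = 1*13 + 7, so a_4 = 1.
  13 = 1*7 + 6, so a_5 = 1.
  7 = 1*6 + 1, so a_6 = 1.
  6 = 6*1 + 0, so a_7 = 6.
so x = [1; 1, 2, 1, 1, 1, 1, 6].
Convergents (p_i = a_i*p_{i-1} + p_{i-2}, q_i = a_i*q_{i-1} + q_{i-2} with p_{-2}=0, p_{-1}=1, q_{-2}=1, q_{-1}=0), until the denominator exceeds 23:
  i=0: a_0=1, p_0 = 1*1 + 0 = 1, q_0 = 1*0 + 1 = 1.
  i=1: a_1=1, p_1 = 1*1 + 1 = 2, q_1 = 1*1 + 0 = 1.
  i=2: a_2=2, p_2 = 2*2 + 1 = 5, q_2 = 2*1 + 1 = 3.
  i=3: a_3=1, p_3 = 1*5 + 2 = 7, q_3 = 1*3 + 1 = 4.
  i=4: a_4=1, p_4 = 1*7 + 5 = 12, q_4 = 1*4 + 3 = 7.
  i=5: a_5=1, p_5 = 1*12 + 7 = 19, q_5 = 1*7 + 4 = 11.
  i=6: a_6=1, p_6 = 1*19 + 12 = 31, q_6 = 1*11 + 7 = 18.
  i=7: a_7=6, p_7 = 6*31 + 19 = 205, q_7 = 6*18 + 11 = 119.
q_7 = 119 > 23, so the last convergent with denominator <= 23 is p_6/q_6 = 31/18.
The closest fraction with denominator <= 23 is either p_6/q_6 or the intermediate fraction (k*p_6 + p_5)/(k*q_6 + q_5) with the largest k >= 1 whose denominator stays <= 23; these approach x as k grows, and every other convergent or intermediate fraction in range is farther away.
Largest k: floor((23 - q_5)/q_6) = floor((23 - 11)/18) = 0.
Since k = 0, no intermediate fraction beyond p_6/q_6 has denominator <= 23, so the convergent 31/18 is the closest (its error is |205*18 - 31*119|/(119*18) = 1/2142).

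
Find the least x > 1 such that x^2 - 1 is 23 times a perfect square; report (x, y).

First expand sqrt(23) as a continued fraction. With x_i = (sqrt(23) + m_i)/d_i and (m_0, d_0) = (0, 1): a_0 = floor(sqrt(23)) = 4, since 4^2 = 16 <= 23 < 25 = 5^2.
Iterate m_{i+1} = d_i*a_i - m_i, d_{i+1} = (23 - m_{i+1}^2)/d_i, a_{i+1} = floor((a_0 + m_{i+1})/d_{i+1}):
  m_1 = 1*4 - 0 = 4, d_1 = (23 - 4^2)/1 = 7/1 = 7, a_1 = floor((4 + 4)/7) = 1.
  m_2 = 7*1 - 4 = 3, d_2 = (23 - 3^2)/7 = 14/7 = 2, a_2 = floor((4 + 3)/2) = 3.
  m_3 = 2*3 - 3 = 3, d_3 = (23 - 3^2)/2 = 14/2 = 7, a_3 = floor((4 + 3)/7) = 1.
  m_4 = 7*1 - 3 = 4, d_4 = (23 - 4^2)/7 = 7/7 = 1, a_4 = floor((4 + 4)/1) = 8.
  m_5 = 1*8 - 4 = 4, d_5 = (23 - 4^2)/1 = 7/1 = 7: (m_5, d_5) = (m_1, d_1) = (4, 7), so from here the quotients repeat a_1, ..., a_4; the period length is 4.
So sqrt(23) = [4; (1, 3, 1, 8)] with period length k = 4.
k is even, so the fundamental solution of x^2 - 23y^2 = 1 is (p_{k-1}, q_{k-1}) = (p_3, q_3); compute convergents through index 3.
Convergents (p_i = a_i*p_{i-1} + p_{i-2}, q_i = a_i*q_{i-1} + q_{i-2} with p_{-2}=0, p_{-1}=1, q_{-2}=1, q_{-1}=0):
  i=0: a_0=4, p_0 = 4*1 + 0 = 4, q_0 = 4*0 + 1 = 1.
  i=1: a_1=1, p_1 = 1*4 + 1 = 5, q_1 = 1*1 + 0 = 1.
  i=2: a_2=3, p_2 = 3*5 + 4 = 19, q_2 = 3*1 + 1 = 4.
  i=3: a_3=1, p_3 = 1*19 + 5 = 24, q_3 = 1*4 + 1 = 5.
Check: 24^2 - 23*5^2 = 576 - 575 = 1, so (x, y) = (24, 5) solves the equation, and by the theorem it is the least positive solution.

(x, y) = (24, 5)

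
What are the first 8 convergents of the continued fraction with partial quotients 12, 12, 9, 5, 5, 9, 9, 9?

12/1, 145/12, 1317/109, 6730/557, 34967/2894, 321433/26603, 2927864/242321, 26672209/2207492

Using the convergent recurrence p_i = a_i*p_{i-1} + p_{i-2}, q_i = a_i*q_{i-1} + q_{i-2} with p_{-2}=0, p_{-1}=1, q_{-2}=1, q_{-1}=0:
  i=0: a_0=12, p_0 = 12*1 + 0 = 12, q_0 = 12*0 + 1 = 1.
  i=1: a_1=12, p_1 = 12*12 + 1 = 145, q_1 = 12*1 + 0 = 12.
  i=2: a_2=9, p_2 = 9*145 + 12 = 1317, q_2 = 9*12 + 1 = 109.
  i=3: a_3=5, p_3 = 5*1317 + 145 = 6730, q_3 = 5*109 + 12 = 557.
  i=4: a_4=5, p_4 = 5*6730 + 1317 = 34967, q_4 = 5*557 + 109 = 2894.
  i=5: a_5=9, p_5 = 9*34967 + 6730 = 321433, q_5 = 9*2894 + 557 = 26603.
  i=6: a_6=9, p_6 = 9*321433 + 34967 = 2927864, q_6 = 9*26603 + 2894 = 242321.
  i=7: a_7=9, p_7 = 9*2927864 + 321433 = 26672209, q_7 = 9*242321 + 26603 = 2207492.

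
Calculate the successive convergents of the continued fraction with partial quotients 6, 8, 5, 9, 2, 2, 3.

Using the convergent recurrence p_i = a_i*p_{i-1} + p_{i-2}, q_i = a_i*q_{i-1} + q_{i-2} with p_{-2}=0, p_{-1}=1, q_{-2}=1, q_{-1}=0:
  i=0: a_0=6, p_0 = 6*1 + 0 = 6, q_0 = 6*0 + 1 = 1.
  i=1: a_1=8, p_1 = 8*6 + 1 = 49, q_1 = 8*1 + 0 = 8.
  i=2: a_2=5, p_2 = 5*49 + 6 = 251, q_2 = 5*8 + 1 = 41.
  i=3: a_3=9, p_3 = 9*251 + 49 = 2308, q_3 = 9*41 + 8 = 377.
  i=4: a_4=2, p_4 = 2*2308 + 251 = 4867, q_4 = 2*377 + 41 = 795.
  i=5: a_5=2, p_5 = 2*4867 + 2308 = 12042, q_5 = 2*795 + 377 = 1967.
  i=6: a_6=3, p_6 = 3*12042 + 4867 = 40993, q_6 = 3*1967 + 795 = 6696.

6/1, 49/8, 251/41, 2308/377, 4867/795, 12042/1967, 40993/6696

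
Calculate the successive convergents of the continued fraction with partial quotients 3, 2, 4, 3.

3/1, 7/2, 31/9, 100/29

Using the convergent recurrence p_i = a_i*p_{i-1} + p_{i-2}, q_i = a_i*q_{i-1} + q_{i-2} with p_{-2}=0, p_{-1}=1, q_{-2}=1, q_{-1}=0:
  i=0: a_0=3, p_0 = 3*1 + 0 = 3, q_0 = 3*0 + 1 = 1.
  i=1: a_1=2, p_1 = 2*3 + 1 = 7, q_1 = 2*1 + 0 = 2.
  i=2: a_2=4, p_2 = 4*7 + 3 = 31, q_2 = 4*2 + 1 = 9.
  i=3: a_3=3, p_3 = 3*31 + 7 = 100, q_3 = 3*9 + 2 = 29.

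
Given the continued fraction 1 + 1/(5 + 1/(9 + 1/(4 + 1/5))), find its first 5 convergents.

Using the convergent recurrence p_i = a_i*p_{i-1} + p_{i-2}, q_i = a_i*q_{i-1} + q_{i-2} with p_{-2}=0, p_{-1}=1, q_{-2}=1, q_{-1}=0:
  i=0: a_0=1, p_0 = 1*1 + 0 = 1, q_0 = 1*0 + 1 = 1.
  i=1: a_1=5, p_1 = 5*1 + 1 = 6, q_1 = 5*1 + 0 = 5.
  i=2: a_2=9, p_2 = 9*6 + 1 = 55, q_2 = 9*5 + 1 = 46.
  i=3: a_3=4, p_3 = 4*55 + 6 = 226, q_3 = 4*46 + 5 = 189.
  i=4: a_4=5, p_4 = 5*226 + 55 = 1185, q_4 = 5*189 + 46 = 991.

1/1, 6/5, 55/46, 226/189, 1185/991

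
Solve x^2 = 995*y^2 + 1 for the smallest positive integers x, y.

First expand sqrt(995) as a continued fraction. With x_i = (sqrt(995) + m_i)/d_i and (m_0, d_0) = (0, 1): a_0 = floor(sqrt(995)) = 31, since 31^2 = 961 <= 995 < 1024 = 32^2.
Iterate m_{i+1} = d_i*a_i - m_i, d_{i+1} = (995 - m_{i+1}^2)/d_i, a_{i+1} = floor((a_0 + m_{i+1})/d_{i+1}):
  m_1 = 1*31 - 0 = 31, d_1 = (995 - 31^2)/1 = 34/1 = 34, a_1 = floor((31 + 31)/34) = 1.
  m_2 = 34*1 - 31 = 3, d_2 = (995 - 3^2)/34 = 986/34 = 29, a_2 = floor((31 + 3)/29) = 1.
  m_3 = 29*1 - 3 = 26, d_3 = (995 - 26^2)/29 = 319/29 = 11, a_3 = floor((31 + 26)/11) = 5.
  m_4 = 11*5 - 26 = 29, d_4 = (995 - 29^2)/11 = 154/11 = 14, a_4 = floor((31 + 29)/14) = 4.
  m_5 = 14*4 - 29 = 27, d_5 = (995 - 27^2)/14 = 266/14 = 19, a_5 = floor((31 + 27)/19) = 3.
  m_6 = 19*3 - 27 = 30, d_6 = (995 - 30^2)/19 = 95/19 = 5, a_6 = floor((31 + 30)/5) = 12.
  m_7 = 5*12 - 30 = 30, d_7 = (995 - 30^2)/5 = 95/5 = 19, a_7 = floor((31 + 30)/19) = 3.
  m_8 = 19*3 - 30 = 27, d_8 = (995 - 27^2)/19 = 266/19 = 14, a_8 = floor((31 + 27)/14) = 4.
  m_9 = 14*4 - 27 = 29, d_9 = (995 - 29^2)/14 = 154/14 = 11, a_9 = floor((31 + 29)/11) = 5.
  m_10 = 11*5 - 29 = 26, d_10 = (995 - 26^2)/11 = 319/11 = 29, a_10 = floor((31 + 26)/29) = 1.
  m_11 = 29*1 - 26 = 3, d_11 = (995 - 3^2)/29 = 986/29 = 34, a_11 = floor((31 + 3)/34) = 1.
  m_12 = 34*1 - 3 = 31, d_12 = (995 - 31^2)/34 = 34/34 = 1, a_12 = floor((31 + 31)/1) = 62.
  m_13 = 1*62 - 31 = 31, d_13 = (995 - 31^2)/1 = 34/1 = 34: (m_13, d_13) = (m_1, d_1) = (31, 34), so from here the quotients repeat a_1, ..., a_12; the period length is 12.
So sqrt(995) = [31; (1, 1, 5, 4, 3, 12, 3, 4, 5, 1, 1, 62)] with period length k = 12.
k is even, so the fundamental solution of x^2 - 995y^2 = 1 is (p_{k-1}, q_{k-1}) = (p_11, q_11); compute convergents through index 11.
Convergents (p_i = a_i*p_{i-1} + p_{i-2}, q_i = a_i*q_{i-1} + q_{i-2} with p_{-2}=0, p_{-1}=1, q_{-2}=1, q_{-1}=0):
  i=0: a_0=31, p_0 = 31*1 + 0 = 31, q_0 = 31*0 + 1 = 1.
  i=1: a_1=1, p_1 = 1*31 + 1 = 32, q_1 = 1*1 + 0 = 1.
  i=2: a_2=1, p_2 = 1*32 + 31 = 63, q_2 = 1*1 + 1 = 2.
  i=3: a_3=5, p_3 = 5*63 + 32 = 347, q_3 = 5*2 + 1 = 11.
  i=4: a_4=4, p_4 = 4*347 + 63 = 1451, q_4 = 4*11 + 2 = 46.
  i=5: a_5=3, p_5 = 3*1451 + 347 = 4700, q_5 = 3*46 + 11 = 149.
  i=6: a_6=12, p_6 = 12*4700 + 1451 = 57851, q_6 = 12*149 + 46 = 1834.
  i=7: a_7=3, p_7 = 3*57851 + 4700 = 178253, q_7 = 3*1834 + 149 = 5651.
  i=8: a_8=4, p_8 = 4*178253 + 57851 = 770863, q_8 = 4*5651 + 1834 = 24438.
  i=9: a_9=5, p_9 = 5*770863 + 178253 = 4032568, q_9 = 5*24438 + 5651 = 127841.
  i=10: a_10=1, p_10 = 1*4032568 + 770863 = 4803431, q_10 = 1*127841 + 24438 = 152279.
  i=11: a_11=1, p_11 = 1*4803431 + 4032568 = 8835999, q_11 = 1*152279 + 127841 = 280120.
Check: 8835999^2 - 995*280120^2 = 78074878328001 - 78074878328000 = 1, so (x, y) = (8835999, 280120) solves the equation, and by the theorem it is the least positive solution.

(x, y) = (8835999, 280120)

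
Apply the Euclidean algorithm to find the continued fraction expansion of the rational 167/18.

[9; 3, 1, 1, 2]

Run the Euclidean algorithm on 167 and 18; the successive quotients are the partial quotients a_0, a_1, ... (each step inverts the fractional part left over by the previous one):
  167 = 9*18 + 5, so a_0 = 9.
  18 = 3*5 + 3, so a_1 = 3.
  5 = 1*3 + 2, so a_2 = 1.
  3 = 1*2 + 1, so a_3 = 1.
  2 = 2*1 + 0, so a_4 = 2.
The remainder reaches 0 after 5 divisions, so the expansion has 5 partial quotients, read off in order.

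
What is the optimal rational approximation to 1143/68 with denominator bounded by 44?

353/21

Expand x = 1143/68 as a continued fraction with the Euclidean algorithm:
  1143 = 16*68 + 55, so a_0 = 16.
  68 = 1*55 + 13, so a_1 = 1.
  55 = 4*13 + 3, so a_2 = 4.
  13 = 4*3 + 1, so a_3 = 4.
  3 = 3*1 + 0, so a_4 = 3.
so x = [16; 1, 4, 4, 3].
Convergents (p_i = a_i*p_{i-1} + p_{i-2}, q_i = a_i*q_{i-1} + q_{i-2} with p_{-2}=0, p_{-1}=1, q_{-2}=1, q_{-1}=0), until the denominator exceeds 44:
  i=0: a_0=16, p_0 = 16*1 + 0 = 16, q_0 = 16*0 + 1 = 1.
  i=1: a_1=1, p_1 = 1*16 + 1 = 17, q_1 = 1*1 + 0 = 1.
  i=2: a_2=4, p_2 = 4*17 + 16 = 84, q_2 = 4*1 + 1 = 5.
  i=3: a_3=4, p_3 = 4*84 + 17 = 353, q_3 = 4*5 + 1 = 21.
  i=4: a_4=3, p_4 = 3*353 + 84 = 1143, q_4 = 3*21 + 5 = 68.
q_4 = 68 > 44, so the last convergent with denominator <= 44 is p_3/q_3 = 353/21.
The closest fraction with denominator <= 44 is either p_3/q_3 or the intermediate fraction (k*p_3 + p_2)/(k*q_3 + q_2) with the largest k >= 1 whose denominator stays <= 44; these approach x as k grows, and every other convergent or intermediate fraction in range is farther away.
Largest k: floor((44 - q_2)/q_3) = floor((44 - 5)/21) = 1.
That gives (1*353 + 84)/(1*21 + 5) = 437/26.
Compare the errors: |x - 353/21| = |1143*21 - 353*68|/(68*21) = 1/1428, and |x - 437/26| = |1143*26 - 437*68|/(68*26) = 2/1768.
Cross-multiplying, 1*1768 = 1768 < 2856 = 2*1428, so 1/1428 is smaller: the convergent 353/21 is closer to x than 437/26.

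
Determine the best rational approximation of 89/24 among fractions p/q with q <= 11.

26/7

Expand x = 89/24 as a continued fraction with the Euclidean algorithm:
  89 = 3*24 + 17, so a_0 = 3.
  24 = 1*17 + 7, so a_1 = 1.
  17 = 2*7 + 3, so a_2 = 2.
  7 = 2*3 + 1, so a_3 = 2.
  3 = 3*1 + 0, so a_4 = 3.
so x = [3; 1, 2, 2, 3].
Convergents (p_i = a_i*p_{i-1} + p_{i-2}, q_i = a_i*q_{i-1} + q_{i-2} with p_{-2}=0, p_{-1}=1, q_{-2}=1, q_{-1}=0), until the denominator exceeds 11:
  i=0: a_0=3, p_0 = 3*1 + 0 = 3, q_0 = 3*0 + 1 = 1.
  i=1: a_1=1, p_1 = 1*3 + 1 = 4, q_1 = 1*1 + 0 = 1.
  i=2: a_2=2, p_2 = 2*4 + 3 = 11, q_2 = 2*1 + 1 = 3.
  i=3: a_3=2, p_3 = 2*11 + 4 = 26, q_3 = 2*3 + 1 = 7.
  i=4: a_4=3, p_4 = 3*26 + 11 = 89, q_4 = 3*7 + 3 = 24.
q_4 = 24 > 11, so the last convergent with denominator <= 11 is p_3/q_3 = 26/7.
The closest fraction with denominator <= 11 is either p_3/q_3 or the intermediate fraction (k*p_3 + p_2)/(k*q_3 + q_2) with the largest k >= 1 whose denominator stays <= 11; these approach x as k grows, and every other convergent or intermediate fraction in range is farther away.
Largest k: floor((11 - q_2)/q_3) = floor((11 - 3)/7) = 1.
That gives (1*26 + 11)/(1*7 + 3) = 37/10.
Compare the errors: |x - 26/7| = |89*7 - 26*24|/(24*7) = 1/168, and |x - 37/10| = |89*10 - 37*24|/(24*10) = 2/240.
Cross-multiplying, 1*240 = 240 < 336 = 2*168, so 1/168 is smaller: the convergent 26/7 is closer to x than 37/10.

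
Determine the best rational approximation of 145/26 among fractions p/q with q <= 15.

39/7

Expand x = 145/26 as a continued fraction with the Euclidean algorithm:
  145 = 5*26 + 15, so a_0 = 5.
  26 = 1*15 + 11, so a_1 = 1.
  15 = 1*11 + 4, so a_2 = 1.
  11 = 2*4 + 3, so a_3 = 2.
  4 = 1*3 + 1, so a_4 = 1.
  3 = 3*1 + 0, so a_5 = 3.
so x = [5; 1, 1, 2, 1, 3].
Convergents (p_i = a_i*p_{i-1} + p_{i-2}, q_i = a_i*q_{i-1} + q_{i-2} with p_{-2}=0, p_{-1}=1, q_{-2}=1, q_{-1}=0), until the denominator exceeds 15:
  i=0: a_0=5, p_0 = 5*1 + 0 = 5, q_0 = 5*0 + 1 = 1.
  i=1: a_1=1, p_1 = 1*5 + 1 = 6, q_1 = 1*1 + 0 = 1.
  i=2: a_2=1, p_2 = 1*6 + 5 = 11, q_2 = 1*1 + 1 = 2.
  i=3: a_3=2, p_3 = 2*11 + 6 = 28, q_3 = 2*2 + 1 = 5.
  i=4: a_4=1, p_4 = 1*28 + 11 = 39, q_4 = 1*5 + 2 = 7.
  i=5: a_5=3, p_5 = 3*39 + 28 = 145, q_5 = 3*7 + 5 = 26.
q_5 = 26 > 15, so the last convergent with denominator <= 15 is p_4/q_4 = 39/7.
The closest fraction with denominator <= 15 is either p_4/q_4 or the intermediate fraction (k*p_4 + p_3)/(k*q_4 + q_3) with the largest k >= 1 whose denominator stays <= 15; these approach x as k grows, and every other convergent or intermediate fraction in range is farther away.
Largest k: floor((15 - q_3)/q_4) = floor((15 - 5)/7) = 1.
That gives (1*39 + 28)/(1*7 + 5) = 67/12.
Compare the errors: |x - 39/7| = |145*7 - 39*26|/(26*7) = 1/182, and |x - 67/12| = |145*12 - 67*26|/(26*12) = 2/312.
Cross-multiplying, 1*312 = 312 < 364 = 2*182, so 1/182 is smaller: the convergent 39/7 is closer to x than 67/12.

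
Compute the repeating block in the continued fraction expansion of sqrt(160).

[12; (1, 1, 1, 5, 1, 1, 1, 24)]

Write x_i = (sqrt(160) + m_i)/d_i with (m_0, d_0) = (0, 1). a_0 = floor(sqrt(160)) = 12, since 12^2 = 144 <= 160 < 169 = 13^2.
Iterate m_{i+1} = d_i*a_i - m_i, d_{i+1} = (160 - m_{i+1}^2)/d_i, a_{i+1} = floor((a_0 + m_{i+1})/d_{i+1}):
  m_1 = 1*12 - 0 = 12, d_1 = (160 - 12^2)/1 = 16/1 = 16, a_1 = floor((12 + 12)/16) = 1.
  m_2 = 16*1 - 12 = 4, d_2 = (160 - 4^2)/16 = 144/16 = 9, a_2 = floor((12 + 4)/9) = 1.
  m_3 = 9*1 - 4 = 5, d_3 = (160 - 5^2)/9 = 135/9 = 15, a_3 = floor((12 + 5)/15) = 1.
  m_4 = 15*1 - 5 = 10, d_4 = (160 - 10^2)/15 = 60/15 = 4, a_4 = floor((12 + 10)/4) = 5.
  m_5 = 4*5 - 10 = 10, d_5 = (160 - 10^2)/4 = 60/4 = 15, a_5 = floor((12 + 10)/15) = 1.
  m_6 = 15*1 - 10 = 5, d_6 = (160 - 5^2)/15 = 135/15 = 9, a_6 = floor((12 + 5)/9) = 1.
  m_7 = 9*1 - 5 = 4, d_7 = (160 - 4^2)/9 = 144/9 = 16, a_7 = floor((12 + 4)/16) = 1.
  m_8 = 16*1 - 4 = 12, d_8 = (160 - 12^2)/16 = 16/16 = 1, a_8 = floor((12 + 12)/1) = 24.
  m_9 = 1*24 - 12 = 12, d_9 = (160 - 12^2)/1 = 16/1 = 16: (m_9, d_9) = (m_1, d_1) = (12, 16), so from here the quotients repeat a_1, ..., a_8; the period length is 8.
Hence the expansion of sqrt(160) is a_0 = 12 followed by the repeating block 1, 1, 1, 5, 1, 1, 1, 24 (period 8).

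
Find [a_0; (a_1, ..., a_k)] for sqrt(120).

Write x_i = (sqrt(120) + m_i)/d_i with (m_0, d_0) = (0, 1). a_0 = floor(sqrt(120)) = 10, since 10^2 = 100 <= 120 < 121 = 11^2.
Iterate m_{i+1} = d_i*a_i - m_i, d_{i+1} = (120 - m_{i+1}^2)/d_i, a_{i+1} = floor((a_0 + m_{i+1})/d_{i+1}):
  m_1 = 1*10 - 0 = 10, d_1 = (120 - 10^2)/1 = 20/1 = 20, a_1 = floor((10 + 10)/20) = 1.
  m_2 = 20*1 - 10 = 10, d_2 = (120 - 10^2)/20 = 20/20 = 1, a_2 = floor((10 + 10)/1) = 20.
  m_3 = 1*20 - 10 = 10, d_3 = (120 - 10^2)/1 = 20/1 = 20: (m_3, d_3) = (m_1, d_1) = (10, 20), so from here the quotients repeat a_1, a_2; the period length is 2.
Hence the expansion of sqrt(120) is a_0 = 10 followed by the repeating block 1, 20 (period 2).

[10; (1, 20)]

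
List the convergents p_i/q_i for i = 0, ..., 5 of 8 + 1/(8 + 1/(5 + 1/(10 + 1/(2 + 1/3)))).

8/1, 65/8, 333/41, 3395/418, 7123/877, 24764/3049

Using the convergent recurrence p_i = a_i*p_{i-1} + p_{i-2}, q_i = a_i*q_{i-1} + q_{i-2} with p_{-2}=0, p_{-1}=1, q_{-2}=1, q_{-1}=0:
  i=0: a_0=8, p_0 = 8*1 + 0 = 8, q_0 = 8*0 + 1 = 1.
  i=1: a_1=8, p_1 = 8*8 + 1 = 65, q_1 = 8*1 + 0 = 8.
  i=2: a_2=5, p_2 = 5*65 + 8 = 333, q_2 = 5*8 + 1 = 41.
  i=3: a_3=10, p_3 = 10*333 + 65 = 3395, q_3 = 10*41 + 8 = 418.
  i=4: a_4=2, p_4 = 2*3395 + 333 = 7123, q_4 = 2*418 + 41 = 877.
  i=5: a_5=3, p_5 = 3*7123 + 3395 = 24764, q_5 = 3*877 + 418 = 3049.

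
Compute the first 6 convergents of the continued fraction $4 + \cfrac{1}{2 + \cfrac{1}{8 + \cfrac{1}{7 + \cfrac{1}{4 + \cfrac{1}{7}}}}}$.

4/1, 9/2, 76/17, 541/121, 2240/501, 16221/3628

Using the convergent recurrence p_i = a_i*p_{i-1} + p_{i-2}, q_i = a_i*q_{i-1} + q_{i-2} with p_{-2}=0, p_{-1}=1, q_{-2}=1, q_{-1}=0:
  i=0: a_0=4, p_0 = 4*1 + 0 = 4, q_0 = 4*0 + 1 = 1.
  i=1: a_1=2, p_1 = 2*4 + 1 = 9, q_1 = 2*1 + 0 = 2.
  i=2: a_2=8, p_2 = 8*9 + 4 = 76, q_2 = 8*2 + 1 = 17.
  i=3: a_3=7, p_3 = 7*76 + 9 = 541, q_3 = 7*17 + 2 = 121.
  i=4: a_4=4, p_4 = 4*541 + 76 = 2240, q_4 = 4*121 + 17 = 501.
  i=5: a_5=7, p_5 = 7*2240 + 541 = 16221, q_5 = 7*501 + 121 = 3628.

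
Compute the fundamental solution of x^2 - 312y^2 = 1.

(x, y) = (53, 3)

First expand sqrt(312) as a continued fraction. With x_i = (sqrt(312) + m_i)/d_i and (m_0, d_0) = (0, 1): a_0 = floor(sqrt(312)) = 17, since 17^2 = 289 <= 312 < 324 = 18^2.
Iterate m_{i+1} = d_i*a_i - m_i, d_{i+1} = (312 - m_{i+1}^2)/d_i, a_{i+1} = floor((a_0 + m_{i+1})/d_{i+1}):
  m_1 = 1*17 - 0 = 17, d_1 = (312 - 17^2)/1 = 23/1 = 23, a_1 = floor((17 + 17)/23) = 1.
  m_2 = 23*1 - 17 = 6, d_2 = (312 - 6^2)/23 = 276/23 = 12, a_2 = floor((17 + 6)/12) = 1.
  m_3 = 12*1 - 6 = 6, d_3 = (312 - 6^2)/12 = 276/12 = 23, a_3 = floor((17 + 6)/23) = 1.
  m_4 = 23*1 - 6 = 17, d_4 = (312 - 17^2)/23 = 23/23 = 1, a_4 = floor((17 + 17)/1) = 34.
  m_5 = 1*34 - 17 = 17, d_5 = (312 - 17^2)/1 = 23/1 = 23: (m_5, d_5) = (m_1, d_1) = (17, 23), so from here the quotients repeat a_1, ..., a_4; the period length is 4.
So sqrt(312) = [17; (1, 1, 1, 34)] with period length k = 4.
k is even, so the fundamental solution of x^2 - 312y^2 = 1 is (p_{k-1}, q_{k-1}) = (p_3, q_3); compute convergents through index 3.
Convergents (p_i = a_i*p_{i-1} + p_{i-2}, q_i = a_i*q_{i-1} + q_{i-2} with p_{-2}=0, p_{-1}=1, q_{-2}=1, q_{-1}=0):
  i=0: a_0=17, p_0 = 17*1 + 0 = 17, q_0 = 17*0 + 1 = 1.
  i=1: a_1=1, p_1 = 1*17 + 1 = 18, q_1 = 1*1 + 0 = 1.
  i=2: a_2=1, p_2 = 1*18 + 17 = 35, q_2 = 1*1 + 1 = 2.
  i=3: a_3=1, p_3 = 1*35 + 18 = 53, q_3 = 1*2 + 1 = 3.
Check: 53^2 - 312*3^2 = 2809 - 2808 = 1, so (x, y) = (53, 3) solves the equation, and by the theorem it is the least positive solution.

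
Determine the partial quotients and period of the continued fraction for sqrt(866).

[29; (2, 2, 1, 28, 1, 2, 2, 58)]

Write x_i = (sqrt(866) + m_i)/d_i with (m_0, d_0) = (0, 1). a_0 = floor(sqrt(866)) = 29, since 29^2 = 841 <= 866 < 900 = 30^2.
Iterate m_{i+1} = d_i*a_i - m_i, d_{i+1} = (866 - m_{i+1}^2)/d_i, a_{i+1} = floor((a_0 + m_{i+1})/d_{i+1}):
  m_1 = 1*29 - 0 = 29, d_1 = (866 - 29^2)/1 = 25/1 = 25, a_1 = floor((29 + 29)/25) = 2.
  m_2 = 25*2 - 29 = 21, d_2 = (866 - 21^2)/25 = 425/25 = 17, a_2 = floor((29 + 21)/17) = 2.
  m_3 = 17*2 - 21 = 13, d_3 = (866 - 13^2)/17 = 697/17 = 41, a_3 = floor((29 + 13)/41) = 1.
  m_4 = 41*1 - 13 = 28, d_4 = (866 - 28^2)/41 = 82/41 = 2, a_4 = floor((29 + 28)/2) = 28.
  m_5 = 2*28 - 28 = 28, d_5 = (866 - 28^2)/2 = 82/2 = 41, a_5 = floor((29 + 28)/41) = 1.
  m_6 = 41*1 - 28 = 13, d_6 = (866 - 13^2)/41 = 697/41 = 17, a_6 = floor((29 + 13)/17) = 2.
  m_7 = 17*2 - 13 = 21, d_7 = (866 - 21^2)/17 = 425/17 = 25, a_7 = floor((29 + 21)/25) = 2.
  m_8 = 25*2 - 21 = 29, d_8 = (866 - 29^2)/25 = 25/25 = 1, a_8 = floor((29 + 29)/1) = 58.
  m_9 = 1*58 - 29 = 29, d_9 = (866 - 29^2)/1 = 25/1 = 25: (m_9, d_9) = (m_1, d_1) = (29, 25), so from here the quotients repeat a_1, ..., a_8; the period length is 8.
Hence the expansion of sqrt(866) is a_0 = 29 followed by the repeating block 2, 2, 1, 28, 1, 2, 2, 58 (period 8).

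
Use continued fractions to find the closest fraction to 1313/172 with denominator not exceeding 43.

Expand x = 1313/172 as a continued fraction with the Euclidean algorithm:
  1313 = 7*172 + 109, so a_0 = 7.
  172 = 1*109 + 63, so a_1 = 1.
  109 = 1*63 + 46, so a_2 = 1.
  63 = 1*46 + 17, so a_3 = 1.
  46 = 2*17 + 12, so a_4 = 2.
  17 = 1*12 + 5, so a_5 = 1.
  12 = 2*5 + 2, so a_6 = 2.
  5 = 2*2 + 1, so a_7 = 2.
  2 = 2*1 + 0, so a_8 = 2.
so x = [7; 1, 1, 1, 2, 1, 2, 2, 2].
Convergents (p_i = a_i*p_{i-1} + p_{i-2}, q_i = a_i*q_{i-1} + q_{i-2} with p_{-2}=0, p_{-1}=1, q_{-2}=1, q_{-1}=0), until the denominator exceeds 43:
  i=0: a_0=7, p_0 = 7*1 + 0 = 7, q_0 = 7*0 + 1 = 1.
  i=1: a_1=1, p_1 = 1*7 + 1 = 8, q_1 = 1*1 + 0 = 1.
  i=2: a_2=1, p_2 = 1*8 + 7 = 15, q_2 = 1*1 + 1 = 2.
  i=3: a_3=1, p_3 = 1*15 + 8 = 23, q_3 = 1*2 + 1 = 3.
  i=4: a_4=2, p_4 = 2*23 + 15 = 61, q_4 = 2*3 + 2 = 8.
  i=5: a_5=1, p_5 = 1*61 + 23 = 84, q_5 = 1*8 + 3 = 11.
  i=6: a_6=2, p_6 = 2*84 + 61 = 229, q_6 = 2*11 + 8 = 30.
  i=7: a_7=2, p_7 = 2*229 + 84 = 542, q_7 = 2*30 + 11 = 71.
q_7 = 71 > 43, so the last convergent with denominator <= 43 is p_6/q_6 = 229/30.
The closest fraction with denominator <= 43 is either p_6/q_6 or the intermediate fraction (k*p_6 + p_5)/(k*q_6 + q_5) with the largest k >= 1 whose denominator stays <= 43; these approach x as k grows, and every other convergent or intermediate fraction in range is farther away.
Largest k: floor((43 - q_5)/q_6) = floor((43 - 11)/30) = 1.
That gives (1*229 + 84)/(1*30 + 11) = 313/41.
Compare the errors: |x - 229/30| = |1313*30 - 229*172|/(172*30) = 2/5160, and |x - 313/41| = |1313*41 - 313*172|/(172*41) = 3/7052.
Cross-multiplying, 2*7052 = 14104 < 15480 = 3*5160, so 2/5160 is smaller: the convergent 229/30 is closer to x than 313/41.

229/30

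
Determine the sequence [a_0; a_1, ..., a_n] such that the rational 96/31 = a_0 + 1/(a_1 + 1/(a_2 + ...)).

[3; 10, 3]

Run the Euclidean algorithm on 96 and 31; the successive quotients are the partial quotients a_0, a_1, ... (each step inverts the fractional part left over by the previous one):
  96 = 3*31 + 3, so a_0 = 3.
  31 = 10*3 + 1, so a_1 = 10.
  3 = 3*1 + 0, so a_2 = 3.
The remainder reaches 0 after 3 divisions, so the expansion has 3 partial quotients, read off in order.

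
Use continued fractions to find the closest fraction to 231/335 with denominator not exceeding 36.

20/29

Expand x = 231/335 as a continued fraction with the Euclidean algorithm:
  231 = 0*335 + 231, so a_0 = 0.
  335 = 1*231 + 104, so a_1 = 1.
  231 = 2*104 + 23, so a_2 = 2.
  104 = 4*23 + 12, so a_3 = 4.
  23 = 1*12 + 11, so a_4 = 1.
  12 = 1*11 + 1, so a_5 = 1.
  11 = 11*1 + 0, so a_6 = 11.
so x = [0; 1, 2, 4, 1, 1, 11].
Convergents (p_i = a_i*p_{i-1} + p_{i-2}, q_i = a_i*q_{i-1} + q_{i-2} with p_{-2}=0, p_{-1}=1, q_{-2}=1, q_{-1}=0), until the denominator exceeds 36:
  i=0: a_0=0, p_0 = 0*1 + 0 = 0, q_0 = 0*0 + 1 = 1.
  i=1: a_1=1, p_1 = 1*0 + 1 = 1, q_1 = 1*1 + 0 = 1.
  i=2: a_2=2, p_2 = 2*1 + 0 = 2, q_2 = 2*1 + 1 = 3.
  i=3: a_3=4, p_3 = 4*2 + 1 = 9, q_3 = 4*3 + 1 = 13.
  i=4: a_4=1, p_4 = 1*9 + 2 = 11, q_4 = 1*13 + 3 = 16.
  i=5: a_5=1, p_5 = 1*11 + 9 = 20, q_5 = 1*16 + 13 = 29.
  i=6: a_6=11, p_6 = 11*20 + 11 = 231, q_6 = 11*29 + 16 = 335.
q_6 = 335 > 36, so the last convergent with denominator <= 36 is p_5/q_5 = 20/29.
The closest fraction with denominator <= 36 is either p_5/q_5 or the intermediate fraction (k*p_5 + p_4)/(k*q_5 + q_4) with the largest k >= 1 whose denominator stays <= 36; these approach x as k grows, and every other convergent or intermediate fraction in range is farther away.
Largest k: floor((36 - q_4)/q_5) = floor((36 - 16)/29) = 0.
Since k = 0, no intermediate fraction beyond p_5/q_5 has denominator <= 36, so the convergent 20/29 is the closest (its error is |231*29 - 20*335|/(335*29) = 1/9715).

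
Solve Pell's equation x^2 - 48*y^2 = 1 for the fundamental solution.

First expand sqrt(48) as a continued fraction. With x_i = (sqrt(48) + m_i)/d_i and (m_0, d_0) = (0, 1): a_0 = floor(sqrt(48)) = 6, since 6^2 = 36 <= 48 < 49 = 7^2.
Iterate m_{i+1} = d_i*a_i - m_i, d_{i+1} = (48 - m_{i+1}^2)/d_i, a_{i+1} = floor((a_0 + m_{i+1})/d_{i+1}):
  m_1 = 1*6 - 0 = 6, d_1 = (48 - 6^2)/1 = 12/1 = 12, a_1 = floor((6 + 6)/12) = 1.
  m_2 = 12*1 - 6 = 6, d_2 = (48 - 6^2)/12 = 12/12 = 1, a_2 = floor((6 + 6)/1) = 12.
  m_3 = 1*12 - 6 = 6, d_3 = (48 - 6^2)/1 = 12/1 = 12: (m_3, d_3) = (m_1, d_1) = (6, 12), so from here the quotients repeat a_1, a_2; the period length is 2.
So sqrt(48) = [6; (1, 12)] with period length k = 2.
k is even, so the fundamental solution of x^2 - 48y^2 = 1 is (p_{k-1}, q_{k-1}) = (p_1, q_1); compute convergents through index 1.
Convergents (p_i = a_i*p_{i-1} + p_{i-2}, q_i = a_i*q_{i-1} + q_{i-2} with p_{-2}=0, p_{-1}=1, q_{-2}=1, q_{-1}=0):
  i=0: a_0=6, p_0 = 6*1 + 0 = 6, q_0 = 6*0 + 1 = 1.
  i=1: a_1=1, p_1 = 1*6 + 1 = 7, q_1 = 1*1 + 0 = 1.
Check: 7^2 - 48*1^2 = 49 - 48 = 1, so (x, y) = (7, 1) solves the equation, and by the theorem it is the least positive solution.

(x, y) = (7, 1)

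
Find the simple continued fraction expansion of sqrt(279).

[16; (1, 2, 2, 1, 2, 2, 1, 32)]

Write x_i = (sqrt(279) + m_i)/d_i with (m_0, d_0) = (0, 1). a_0 = floor(sqrt(279)) = 16, since 16^2 = 256 <= 279 < 289 = 17^2.
Iterate m_{i+1} = d_i*a_i - m_i, d_{i+1} = (279 - m_{i+1}^2)/d_i, a_{i+1} = floor((a_0 + m_{i+1})/d_{i+1}):
  m_1 = 1*16 - 0 = 16, d_1 = (279 - 16^2)/1 = 23/1 = 23, a_1 = floor((16 + 16)/23) = 1.
  m_2 = 23*1 - 16 = 7, d_2 = (279 - 7^2)/23 = 230/23 = 10, a_2 = floor((16 + 7)/10) = 2.
  m_3 = 10*2 - 7 = 13, d_3 = (279 - 13^2)/10 = 110/10 = 11, a_3 = floor((16 + 13)/11) = 2.
  m_4 = 11*2 - 13 = 9, d_4 = (279 - 9^2)/11 = 198/11 = 18, a_4 = floor((16 + 9)/18) = 1.
  m_5 = 18*1 - 9 = 9, d_5 = (279 - 9^2)/18 = 198/18 = 11, a_5 = floor((16 + 9)/11) = 2.
  m_6 = 11*2 - 9 = 13, d_6 = (279 - 13^2)/11 = 110/11 = 10, a_6 = floor((16 + 13)/10) = 2.
  m_7 = 10*2 - 13 = 7, d_7 = (279 - 7^2)/10 = 230/10 = 23, a_7 = floor((16 + 7)/23) = 1.
  m_8 = 23*1 - 7 = 16, d_8 = (279 - 16^2)/23 = 23/23 = 1, a_8 = floor((16 + 16)/1) = 32.
  m_9 = 1*32 - 16 = 16, d_9 = (279 - 16^2)/1 = 23/1 = 23: (m_9, d_9) = (m_1, d_1) = (16, 23), so from here the quotients repeat a_1, ..., a_8; the period length is 8.
Hence the expansion of sqrt(279) is a_0 = 16 followed by the repeating block 1, 2, 2, 1, 2, 2, 1, 32 (period 8).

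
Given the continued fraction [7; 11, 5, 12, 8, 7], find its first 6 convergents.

7/1, 78/11, 397/56, 4842/683, 39133/5520, 278773/39323

Using the convergent recurrence p_i = a_i*p_{i-1} + p_{i-2}, q_i = a_i*q_{i-1} + q_{i-2} with p_{-2}=0, p_{-1}=1, q_{-2}=1, q_{-1}=0:
  i=0: a_0=7, p_0 = 7*1 + 0 = 7, q_0 = 7*0 + 1 = 1.
  i=1: a_1=11, p_1 = 11*7 + 1 = 78, q_1 = 11*1 + 0 = 11.
  i=2: a_2=5, p_2 = 5*78 + 7 = 397, q_2 = 5*11 + 1 = 56.
  i=3: a_3=12, p_3 = 12*397 + 78 = 4842, q_3 = 12*56 + 11 = 683.
  i=4: a_4=8, p_4 = 8*4842 + 397 = 39133, q_4 = 8*683 + 56 = 5520.
  i=5: a_5=7, p_5 = 7*39133 + 4842 = 278773, q_5 = 7*5520 + 683 = 39323.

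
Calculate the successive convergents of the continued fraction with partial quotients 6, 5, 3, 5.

6/1, 31/5, 99/16, 526/85

Using the convergent recurrence p_i = a_i*p_{i-1} + p_{i-2}, q_i = a_i*q_{i-1} + q_{i-2} with p_{-2}=0, p_{-1}=1, q_{-2}=1, q_{-1}=0:
  i=0: a_0=6, p_0 = 6*1 + 0 = 6, q_0 = 6*0 + 1 = 1.
  i=1: a_1=5, p_1 = 5*6 + 1 = 31, q_1 = 5*1 + 0 = 5.
  i=2: a_2=3, p_2 = 3*31 + 6 = 99, q_2 = 3*5 + 1 = 16.
  i=3: a_3=5, p_3 = 5*99 + 31 = 526, q_3 = 5*16 + 5 = 85.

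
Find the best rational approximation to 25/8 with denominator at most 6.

19/6

Expand x = 25/8 as a continued fraction with the Euclidean algorithm:
  25 = 3*8 + 1, so a_0 = 3.
  8 = 8*1 + 0, so a_1 = 8.
so x = [3; 8].
Convergents (p_i = a_i*p_{i-1} + p_{i-2}, q_i = a_i*q_{i-1} + q_{i-2} with p_{-2}=0, p_{-1}=1, q_{-2}=1, q_{-1}=0), until the denominator exceeds 6:
  i=0: a_0=3, p_0 = 3*1 + 0 = 3, q_0 = 3*0 + 1 = 1.
  i=1: a_1=8, p_1 = 8*3 + 1 = 25, q_1 = 8*1 + 0 = 8.
q_1 = 8 > 6, so the last convergent with denominator <= 6 is p_0/q_0 = 3/1.
The closest fraction with denominator <= 6 is either p_0/q_0 or the intermediate fraction (k*p_0 + p_{-1})/(k*q_0 + q_{-1}) with the largest k >= 1 whose denominator stays <= 6; these approach x as k grows, and every other convergent or intermediate fraction in range is farther away.
Largest k: floor((6 - q_{-1})/q_0) = floor((6 - 0)/1) = 6 (using the seeds p_{-1} = 1, q_{-1} = 0).
That gives (6*3 + 1)/(6*1 + 0) = 19/6.
Compare the errors: |x - 3/1| = |25*1 - 3*8|/(8*1) = 1/8, and |x - 19/6| = |25*6 - 19*8|/(8*6) = 2/48.
Cross-multiplying, 2*8 = 16 < 48 = 1*48, so 2/48 is smaller: the intermediate fraction 19/6 is closer to x than 3/1.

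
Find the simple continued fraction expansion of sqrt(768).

Write x_i = (sqrt(768) + m_i)/d_i with (m_0, d_0) = (0, 1). a_0 = floor(sqrt(768)) = 27, since 27^2 = 729 <= 768 < 784 = 28^2.
Iterate m_{i+1} = d_i*a_i - m_i, d_{i+1} = (768 - m_{i+1}^2)/d_i, a_{i+1} = floor((a_0 + m_{i+1})/d_{i+1}):
  m_1 = 1*27 - 0 = 27, d_1 = (768 - 27^2)/1 = 39/1 = 39, a_1 = floor((27 + 27)/39) = 1.
  m_2 = 39*1 - 27 = 12, d_2 = (768 - 12^2)/39 = 624/39 = 16, a_2 = floor((27 + 12)/16) = 2.
  m_3 = 16*2 - 12 = 20, d_3 = (768 - 20^2)/16 = 368/16 = 23, a_3 = floor((27 + 20)/23) = 2.
  m_4 = 23*2 - 20 = 26, d_4 = (768 - 26^2)/23 = 92/23 = 4, a_4 = floor((27 + 26)/4) = 13.
  m_5 = 4*13 - 26 = 26, d_5 = (768 - 26^2)/4 = 92/4 = 23, a_5 = floor((27 + 26)/23) = 2.
  m_6 = 23*2 - 26 = 20, d_6 = (768 - 20^2)/23 = 368/23 = 16, a_6 = floor((27 + 20)/16) = 2.
  m_7 = 16*2 - 20 = 12, d_7 = (768 - 12^2)/16 = 624/16 = 39, a_7 = floor((27 + 12)/39) = 1.
  m_8 = 39*1 - 12 = 27, d_8 = (768 - 27^2)/39 = 39/39 = 1, a_8 = floor((27 + 27)/1) = 54.
  m_9 = 1*54 - 27 = 27, d_9 = (768 - 27^2)/1 = 39/1 = 39: (m_9, d_9) = (m_1, d_1) = (27, 39), so from here the quotients repeat a_1, ..., a_8; the period length is 8.
Hence the expansion of sqrt(768) is a_0 = 27 followed by the repeating block 1, 2, 2, 13, 2, 2, 1, 54 (period 8).

[27; (1, 2, 2, 13, 2, 2, 1, 54)]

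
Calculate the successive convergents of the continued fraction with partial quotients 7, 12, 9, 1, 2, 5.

Using the convergent recurrence p_i = a_i*p_{i-1} + p_{i-2}, q_i = a_i*q_{i-1} + q_{i-2} with p_{-2}=0, p_{-1}=1, q_{-2}=1, q_{-1}=0:
  i=0: a_0=7, p_0 = 7*1 + 0 = 7, q_0 = 7*0 + 1 = 1.
  i=1: a_1=12, p_1 = 12*7 + 1 = 85, q_1 = 12*1 + 0 = 12.
  i=2: a_2=9, p_2 = 9*85 + 7 = 772, q_2 = 9*12 + 1 = 109.
  i=3: a_3=1, p_3 = 1*772 + 85 = 857, q_3 = 1*109 + 12 = 121.
  i=4: a_4=2, p_4 = 2*857 + 772 = 2486, q_4 = 2*121 + 109 = 351.
  i=5: a_5=5, p_5 = 5*2486 + 857 = 13287, q_5 = 5*351 + 121 = 1876.

7/1, 85/12, 772/109, 857/121, 2486/351, 13287/1876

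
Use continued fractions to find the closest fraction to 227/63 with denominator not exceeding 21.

Expand x = 227/63 as a continued fraction with the Euclidean algorithm:
  227 = 3*63 + 38, so a_0 = 3.
  63 = 1*38 + 25, so a_1 = 1.
  38 = 1*25 + 13, so a_2 = 1.
  25 = 1*13 + 12, so a_3 = 1.
  13 = 1*12 + 1, so a_4 = 1.
  12 = 12*1 + 0, so a_5 = 12.
so x = [3; 1, 1, 1, 1, 12].
Convergents (p_i = a_i*p_{i-1} + p_{i-2}, q_i = a_i*q_{i-1} + q_{i-2} with p_{-2}=0, p_{-1}=1, q_{-2}=1, q_{-1}=0), until the denominator exceeds 21:
  i=0: a_0=3, p_0 = 3*1 + 0 = 3, q_0 = 3*0 + 1 = 1.
  i=1: a_1=1, p_1 = 1*3 + 1 = 4, q_1 = 1*1 + 0 = 1.
  i=2: a_2=1, p_2 = 1*4 + 3 = 7, q_2 = 1*1 + 1 = 2.
  i=3: a_3=1, p_3 = 1*7 + 4 = 11, q_3 = 1*2 + 1 = 3.
  i=4: a_4=1, p_4 = 1*11 + 7 = 18, q_4 = 1*3 + 2 = 5.
  i=5: a_5=12, p_5 = 12*18 + 11 = 227, q_5 = 12*5 + 3 = 63.
q_5 = 63 > 21, so the last convergent with denominator <= 21 is p_4/q_4 = 18/5.
The closest fraction with denominator <= 21 is either p_4/q_4 or the intermediate fraction (k*p_4 + p_3)/(k*q_4 + q_3) with the largest k >= 1 whose denominator stays <= 21; these approach x as k grows, and every other convergent or intermediate fraction in range is farther away.
Largest k: floor((21 - q_3)/q_4) = floor((21 - 3)/5) = 3.
That gives (3*18 + 11)/(3*5 + 3) = 65/18.
Compare the errors: |x - 18/5| = |227*5 - 18*63|/(63*5) = 1/315, and |x - 65/18| = |227*18 - 65*63|/(63*18) = 9/1134.
Cross-multiplying, 1*1134 = 1134 < 2835 = 9*315, so 1/315 is smaller: the convergent 18/5 is closer to x than 65/18.

18/5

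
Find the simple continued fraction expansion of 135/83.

Run the Euclidean algorithm on 135 and 83; the successive quotients are the partial quotients a_0, a_1, ... (each step inverts the fractional part left over by the previous one):
  135 = 1*83 + 52, so a_0 = 1.
  83 = 1*52 + 31, so a_1 = 1.
  52 = 1*31 + 21, so a_2 = 1.
  31 = 1*21 + 10, so a_3 = 1.
  21 = 2*10 + 1, so a_4 = 2.
  10 = 10*1 + 0, so a_5 = 10.
The remainder reaches 0 after 6 divisions, so the expansion has 6 partial quotients, read off in order.

[1; 1, 1, 1, 2, 10]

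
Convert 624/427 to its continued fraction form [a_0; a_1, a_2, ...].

[1; 2, 5, 1, 32]

Run the Euclidean algorithm on 624 and 427; the successive quotients are the partial quotients a_0, a_1, ... (each step inverts the fractional part left over by the previous one):
  624 = 1*427 + 197, so a_0 = 1.
  427 = 2*197 + 33, so a_1 = 2.
  197 = 5*33 + 32, so a_2 = 5.
  33 = 1*32 + 1, so a_3 = 1.
  32 = 32*1 + 0, so a_4 = 32.
The remainder reaches 0 after 5 divisions, so the expansion has 5 partial quotients, read off in order.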